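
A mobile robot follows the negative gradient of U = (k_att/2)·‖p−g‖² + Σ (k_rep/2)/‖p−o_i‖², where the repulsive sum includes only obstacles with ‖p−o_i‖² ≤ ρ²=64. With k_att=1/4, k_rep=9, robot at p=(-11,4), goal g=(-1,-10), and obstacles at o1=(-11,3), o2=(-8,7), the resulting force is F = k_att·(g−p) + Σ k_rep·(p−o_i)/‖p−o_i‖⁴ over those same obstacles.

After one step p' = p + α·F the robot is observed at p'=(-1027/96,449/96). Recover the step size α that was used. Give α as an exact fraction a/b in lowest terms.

α = 1/8

F_att = 1/4·(g−p) = 1/4·(10,-14) = (2.5000,-3.5000)
o1: d²=1 ≤ ρ²=64; F_rep = 9·(0,1)/1² = (0.0000,9.0000)
o2: d²=18 ≤ ρ²=64; F_rep = 9·(-3,-3)/18² = (-0.0833,-0.0833)
F = F_att + ΣF_rep = (2.4167,5.4167)
Δp = p'−p = (0.3021,0.6771); α = Δx/Fx = (29/96) / (29/12) = 1/8
check: Δy/Fy = (65/96) / (65/12) = 1/8 ✓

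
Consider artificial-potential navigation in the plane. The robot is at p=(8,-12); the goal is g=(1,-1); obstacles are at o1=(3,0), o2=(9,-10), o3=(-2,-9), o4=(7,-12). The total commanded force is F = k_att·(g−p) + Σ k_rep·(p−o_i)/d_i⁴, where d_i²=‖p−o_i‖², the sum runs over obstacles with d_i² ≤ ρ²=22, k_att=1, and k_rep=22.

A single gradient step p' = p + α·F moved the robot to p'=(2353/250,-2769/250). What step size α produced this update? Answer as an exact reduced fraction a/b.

α = 1/10

F_att = 1·(g−p) = 1·(-7,11) = (-7.0000,11.0000)
o1: d²=169 > ρ²=22 → inactive
o2: d²=5 ≤ ρ²=22; F_rep = 22·(-1,-2)/5² = (-0.8800,-1.7600)
o3: d²=109 > ρ²=22 → inactive
o4: d²=1 ≤ ρ²=22; F_rep = 22·(1,0)/1² = (22.0000,0.0000)
F = F_att + ΣF_rep = (14.1200,9.2400)
Δp = p'−p = (1.4120,0.9240); α = Δx/Fx = (353/250) / (353/25) = 1/10
check: Δy/Fy = (231/250) / (231/25) = 1/10 ✓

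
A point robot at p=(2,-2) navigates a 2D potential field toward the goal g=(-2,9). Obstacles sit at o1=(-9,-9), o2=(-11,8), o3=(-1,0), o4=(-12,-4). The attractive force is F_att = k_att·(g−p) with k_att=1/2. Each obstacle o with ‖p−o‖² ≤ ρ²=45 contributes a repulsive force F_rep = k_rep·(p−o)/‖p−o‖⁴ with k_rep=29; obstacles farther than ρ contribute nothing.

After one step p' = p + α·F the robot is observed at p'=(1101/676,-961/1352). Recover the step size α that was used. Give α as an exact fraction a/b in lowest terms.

F_att = 1/2·(g−p) = 1/2·(-4,11) = (-2.0000,5.5000)
o1: d²=170 > ρ²=45 → inactive
o2: d²=269 > ρ²=45 → inactive
o3: d²=13 ≤ ρ²=45; F_rep = 29·(3,-2)/13² = (0.5148,-0.3432)
o4: d²=200 > ρ²=45 → inactive
F = F_att + ΣF_rep = (-1.4852,5.1568)
Δp = p'−p = (-0.3713,1.2892); α = Δx/Fx = (-251/676) / (-251/169) = 1/4
check: Δy/Fy = (1743/1352) / (1743/338) = 1/4 ✓

α = 1/4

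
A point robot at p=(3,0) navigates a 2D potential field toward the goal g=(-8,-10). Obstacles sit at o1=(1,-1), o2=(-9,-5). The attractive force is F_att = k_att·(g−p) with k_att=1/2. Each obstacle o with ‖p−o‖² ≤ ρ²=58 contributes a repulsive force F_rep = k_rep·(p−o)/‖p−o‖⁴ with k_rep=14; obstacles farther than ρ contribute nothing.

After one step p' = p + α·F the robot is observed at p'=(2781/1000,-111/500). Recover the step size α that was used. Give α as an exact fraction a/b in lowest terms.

α = 1/20

F_att = 1/2·(g−p) = 1/2·(-11,-10) = (-5.5000,-5.0000)
o1: d²=5 ≤ ρ²=58; F_rep = 14·(2,1)/5² = (1.1200,0.5600)
o2: d²=169 > ρ²=58 → inactive
F = F_att + ΣF_rep = (-4.3800,-4.4400)
Δp = p'−p = (-0.2190,-0.2220); α = Δx/Fx = (-219/1000) / (-219/50) = 1/20
check: Δy/Fy = (-111/500) / (-111/25) = 1/20 ✓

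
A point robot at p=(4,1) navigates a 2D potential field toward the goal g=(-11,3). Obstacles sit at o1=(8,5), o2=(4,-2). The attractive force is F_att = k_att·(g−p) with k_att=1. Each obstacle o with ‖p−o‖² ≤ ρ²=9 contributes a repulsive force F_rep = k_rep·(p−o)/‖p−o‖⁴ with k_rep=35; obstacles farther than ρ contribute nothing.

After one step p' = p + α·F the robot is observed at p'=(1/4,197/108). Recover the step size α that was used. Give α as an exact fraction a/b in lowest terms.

α = 1/4

F_att = 1·(g−p) = 1·(-15,2) = (-15.0000,2.0000)
o1: d²=32 > ρ²=9 → inactive
o2: d²=9 ≤ ρ²=9; F_rep = 35·(0,3)/9² = (0.0000,1.2963)
F = F_att + ΣF_rep = (-15.0000,3.2963)
Δp = p'−p = (-3.7500,0.8241); α = Δx/Fx = (-15/4) / (-15) = 1/4
check: Δy/Fy = (89/108) / (89/27) = 1/4 ✓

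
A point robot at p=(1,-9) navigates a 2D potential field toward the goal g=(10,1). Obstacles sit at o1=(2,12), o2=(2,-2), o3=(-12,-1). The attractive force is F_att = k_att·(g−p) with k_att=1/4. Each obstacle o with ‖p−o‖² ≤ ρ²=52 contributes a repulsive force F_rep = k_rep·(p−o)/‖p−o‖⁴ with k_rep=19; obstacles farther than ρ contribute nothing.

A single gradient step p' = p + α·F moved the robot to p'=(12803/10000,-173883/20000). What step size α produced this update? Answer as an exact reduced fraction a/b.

α = 1/8

F_att = 1/4·(g−p) = 1/4·(9,10) = (2.2500,2.5000)
o1: d²=442 > ρ²=52 → inactive
o2: d²=50 ≤ ρ²=52; F_rep = 19·(-1,-7)/50² = (-0.0076,-0.0532)
o3: d²=233 > ρ²=52 → inactive
F = F_att + ΣF_rep = (2.2424,2.4468)
Δp = p'−p = (0.2803,0.3059); α = Δx/Fx = (2803/10000) / (2803/1250) = 1/8
check: Δy/Fy = (6117/20000) / (6117/2500) = 1/8 ✓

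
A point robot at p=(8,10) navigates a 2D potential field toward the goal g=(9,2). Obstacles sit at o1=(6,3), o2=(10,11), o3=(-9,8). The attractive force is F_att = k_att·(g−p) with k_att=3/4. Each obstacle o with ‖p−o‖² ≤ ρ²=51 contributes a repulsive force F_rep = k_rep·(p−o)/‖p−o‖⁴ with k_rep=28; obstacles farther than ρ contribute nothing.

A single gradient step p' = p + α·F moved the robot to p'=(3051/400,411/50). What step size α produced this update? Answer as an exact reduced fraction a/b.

F_att = 3/4·(g−p) = 3/4·(1,-8) = (0.7500,-6.0000)
o1: d²=53 > ρ²=51 → inactive
o2: d²=5 ≤ ρ²=51; F_rep = 28·(-2,-1)/5² = (-2.2400,-1.1200)
o3: d²=293 > ρ²=51 → inactive
F = F_att + ΣF_rep = (-1.4900,-7.1200)
Δp = p'−p = (-0.3725,-1.7800); α = Δx/Fx = (-149/400) / (-149/100) = 1/4
check: Δy/Fy = (-89/50) / (-178/25) = 1/4 ✓

α = 1/4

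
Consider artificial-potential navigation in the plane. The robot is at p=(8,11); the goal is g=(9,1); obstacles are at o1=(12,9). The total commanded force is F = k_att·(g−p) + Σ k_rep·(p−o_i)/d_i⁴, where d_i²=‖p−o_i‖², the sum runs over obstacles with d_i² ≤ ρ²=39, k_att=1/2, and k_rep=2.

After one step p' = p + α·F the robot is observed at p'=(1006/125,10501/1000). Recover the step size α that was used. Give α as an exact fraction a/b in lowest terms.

F_att = 1/2·(g−p) = 1/2·(1,-10) = (0.5000,-5.0000)
o1: d²=20 ≤ ρ²=39; F_rep = 2·(-4,2)/20² = (-0.0200,0.0100)
F = F_att + ΣF_rep = (0.4800,-4.9900)
Δp = p'−p = (0.0480,-0.4990); α = Δx/Fx = (6/125) / (12/25) = 1/10
check: Δy/Fy = (-499/1000) / (-499/100) = 1/10 ✓

α = 1/10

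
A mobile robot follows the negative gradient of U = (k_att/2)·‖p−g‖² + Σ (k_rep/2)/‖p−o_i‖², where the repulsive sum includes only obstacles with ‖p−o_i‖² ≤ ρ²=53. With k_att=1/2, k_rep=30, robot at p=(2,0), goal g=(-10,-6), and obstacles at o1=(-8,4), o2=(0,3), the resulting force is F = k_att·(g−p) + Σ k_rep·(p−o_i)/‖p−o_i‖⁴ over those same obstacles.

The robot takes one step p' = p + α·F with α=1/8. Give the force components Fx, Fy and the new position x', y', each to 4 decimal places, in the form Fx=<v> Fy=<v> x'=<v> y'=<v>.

F_att = 1/2·(g−p) = 1/2·(-12,-6) = (-6.0000,-3.0000)
o1: d²=116 > ρ²=53 → inactive
o2: d²=13 ≤ ρ²=53; F_rep = 30·(2,-3)/13² = (0.3550,-0.5325)
F = F_att + ΣF_rep = (-5.6450,-3.5325)
p' = p + 1/8·F = (1.2944,-0.4416)

Fx=-5.6450 Fy=-3.5325 x'=1.2944 y'=-0.4416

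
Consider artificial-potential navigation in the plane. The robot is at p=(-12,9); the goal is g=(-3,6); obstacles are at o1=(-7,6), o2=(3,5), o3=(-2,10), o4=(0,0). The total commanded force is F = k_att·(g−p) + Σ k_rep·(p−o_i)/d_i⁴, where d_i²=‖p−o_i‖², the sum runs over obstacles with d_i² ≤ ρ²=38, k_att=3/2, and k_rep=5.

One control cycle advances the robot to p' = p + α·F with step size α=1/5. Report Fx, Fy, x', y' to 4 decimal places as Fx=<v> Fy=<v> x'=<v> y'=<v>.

F_att = 3/2·(g−p) = 3/2·(9,-3) = (13.5000,-4.5000)
o1: d²=34 ≤ ρ²=38; F_rep = 5·(-5,3)/34² = (-0.0216,0.0130)
o2: d²=241 > ρ²=38 → inactive
o3: d²=101 > ρ²=38 → inactive
o4: d²=225 > ρ²=38 → inactive
F = F_att + ΣF_rep = (13.4784,-4.4870)
p' = p + 1/5·F = (-9.3043,8.1026)

Fx=13.4784 Fy=-4.4870 x'=-9.3043 y'=8.1026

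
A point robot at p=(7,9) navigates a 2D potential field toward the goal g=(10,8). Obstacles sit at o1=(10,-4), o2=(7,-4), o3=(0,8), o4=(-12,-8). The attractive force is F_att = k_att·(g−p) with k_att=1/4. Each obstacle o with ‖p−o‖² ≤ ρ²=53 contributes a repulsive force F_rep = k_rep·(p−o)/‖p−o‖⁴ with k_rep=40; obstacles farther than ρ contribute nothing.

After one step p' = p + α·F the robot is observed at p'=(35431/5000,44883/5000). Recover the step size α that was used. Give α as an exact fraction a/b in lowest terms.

α = 1/10

F_att = 1/4·(g−p) = 1/4·(3,-1) = (0.7500,-0.2500)
o1: d²=178 > ρ²=53 → inactive
o2: d²=169 > ρ²=53 → inactive
o3: d²=50 ≤ ρ²=53; F_rep = 40·(7,1)/50² = (0.1120,0.0160)
o4: d²=650 > ρ²=53 → inactive
F = F_att + ΣF_rep = (0.8620,-0.2340)
Δp = p'−p = (0.0862,-0.0234); α = Δx/Fx = (431/5000) / (431/500) = 1/10
check: Δy/Fy = (-117/5000) / (-117/500) = 1/10 ✓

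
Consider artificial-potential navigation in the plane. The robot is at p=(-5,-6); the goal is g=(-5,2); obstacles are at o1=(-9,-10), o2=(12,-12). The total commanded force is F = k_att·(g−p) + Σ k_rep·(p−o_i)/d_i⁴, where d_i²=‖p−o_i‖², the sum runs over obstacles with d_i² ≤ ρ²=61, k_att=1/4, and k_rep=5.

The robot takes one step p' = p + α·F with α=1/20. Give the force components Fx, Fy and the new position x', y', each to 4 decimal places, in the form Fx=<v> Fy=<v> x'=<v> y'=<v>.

F_att = 1/4·(g−p) = 1/4·(0,8) = (0.0000,2.0000)
o1: d²=32 ≤ ρ²=61; F_rep = 5·(4,4)/32² = (0.0195,0.0195)
o2: d²=325 > ρ²=61 → inactive
F = F_att + ΣF_rep = (0.0195,2.0195)
p' = p + 1/20·F = (-4.9990,-5.8990)

Fx=0.0195 Fy=2.0195 x'=-4.9990 y'=-5.8990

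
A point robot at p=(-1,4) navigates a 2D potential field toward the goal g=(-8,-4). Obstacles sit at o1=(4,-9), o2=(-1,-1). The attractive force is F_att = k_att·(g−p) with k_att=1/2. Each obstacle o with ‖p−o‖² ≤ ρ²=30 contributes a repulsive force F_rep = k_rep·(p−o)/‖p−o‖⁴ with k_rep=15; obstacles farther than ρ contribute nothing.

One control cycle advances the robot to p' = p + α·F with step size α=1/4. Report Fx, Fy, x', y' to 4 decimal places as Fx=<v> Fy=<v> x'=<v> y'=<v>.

F_att = 1/2·(g−p) = 1/2·(-7,-8) = (-3.5000,-4.0000)
o1: d²=194 > ρ²=30 → inactive
o2: d²=25 ≤ ρ²=30; F_rep = 15·(0,5)/25² = (0.0000,0.1200)
F = F_att + ΣF_rep = (-3.5000,-3.8800)
p' = p + 1/4·F = (-1.8750,3.0300)

Fx=-3.5000 Fy=-3.8800 x'=-1.8750 y'=3.0300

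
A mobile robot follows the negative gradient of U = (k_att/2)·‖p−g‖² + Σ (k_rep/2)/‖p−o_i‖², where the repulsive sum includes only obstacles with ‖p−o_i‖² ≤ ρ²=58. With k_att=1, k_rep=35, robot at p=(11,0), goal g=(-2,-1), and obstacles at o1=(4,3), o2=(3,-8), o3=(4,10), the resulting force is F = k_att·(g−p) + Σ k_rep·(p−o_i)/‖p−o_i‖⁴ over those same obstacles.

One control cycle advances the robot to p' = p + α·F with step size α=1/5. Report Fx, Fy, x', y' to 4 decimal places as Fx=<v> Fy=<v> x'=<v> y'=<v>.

Fx=-12.9272 Fy=-1.0312 x'=8.4146 y'=-0.2062

F_att = 1·(g−p) = 1·(-13,-1) = (-13.0000,-1.0000)
o1: d²=58 ≤ ρ²=58; F_rep = 35·(7,-3)/58² = (0.0728,-0.0312)
o2: d²=128 > ρ²=58 → inactive
o3: d²=149 > ρ²=58 → inactive
F = F_att + ΣF_rep = (-12.9272,-1.0312)
p' = p + 1/5·F = (8.4146,-0.2062)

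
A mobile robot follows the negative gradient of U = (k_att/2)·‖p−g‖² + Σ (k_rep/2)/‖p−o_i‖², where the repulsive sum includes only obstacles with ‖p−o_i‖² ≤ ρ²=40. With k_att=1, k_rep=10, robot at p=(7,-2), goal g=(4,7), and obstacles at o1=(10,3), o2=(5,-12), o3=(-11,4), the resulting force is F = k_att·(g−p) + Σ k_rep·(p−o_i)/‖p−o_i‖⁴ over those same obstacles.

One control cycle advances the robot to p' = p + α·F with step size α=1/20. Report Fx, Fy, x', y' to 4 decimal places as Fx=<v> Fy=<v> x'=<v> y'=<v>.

F_att = 1·(g−p) = 1·(-3,9) = (-3.0000,9.0000)
o1: d²=34 ≤ ρ²=40; F_rep = 10·(-3,-5)/34² = (-0.0260,-0.0433)
o2: d²=104 > ρ²=40 → inactive
o3: d²=360 > ρ²=40 → inactive
F = F_att + ΣF_rep = (-3.0260,8.9567)
p' = p + 1/20·F = (6.8487,-1.5522)

Fx=-3.0260 Fy=8.9567 x'=6.8487 y'=-1.5522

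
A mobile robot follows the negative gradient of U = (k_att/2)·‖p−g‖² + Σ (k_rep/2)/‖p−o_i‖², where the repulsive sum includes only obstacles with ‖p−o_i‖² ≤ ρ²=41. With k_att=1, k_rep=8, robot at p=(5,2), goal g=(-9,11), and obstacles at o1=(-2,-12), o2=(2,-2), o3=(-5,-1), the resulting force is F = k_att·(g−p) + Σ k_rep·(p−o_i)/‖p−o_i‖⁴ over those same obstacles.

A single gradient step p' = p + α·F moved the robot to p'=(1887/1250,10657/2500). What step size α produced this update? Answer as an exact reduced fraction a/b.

α = 1/4

F_att = 1·(g−p) = 1·(-14,9) = (-14.0000,9.0000)
o1: d²=245 > ρ²=41 → inactive
o2: d²=25 ≤ ρ²=41; F_rep = 8·(3,4)/25² = (0.0384,0.0512)
o3: d²=109 > ρ²=41 → inactive
F = F_att + ΣF_rep = (-13.9616,9.0512)
Δp = p'−p = (-3.4904,2.2628); α = Δx/Fx = (-4363/1250) / (-8726/625) = 1/4
check: Δy/Fy = (5657/2500) / (5657/625) = 1/4 ✓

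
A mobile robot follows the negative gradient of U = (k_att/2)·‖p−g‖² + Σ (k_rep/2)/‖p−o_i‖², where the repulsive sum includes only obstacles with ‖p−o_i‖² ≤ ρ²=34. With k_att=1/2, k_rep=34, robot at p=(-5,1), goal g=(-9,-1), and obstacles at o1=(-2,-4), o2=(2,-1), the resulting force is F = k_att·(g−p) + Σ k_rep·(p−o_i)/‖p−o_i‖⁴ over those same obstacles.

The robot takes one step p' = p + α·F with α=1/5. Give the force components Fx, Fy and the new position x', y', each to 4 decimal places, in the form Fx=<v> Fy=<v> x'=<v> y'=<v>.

Fx=-2.0882 Fy=-0.8529 x'=-5.4176 y'=0.8294

F_att = 1/2·(g−p) = 1/2·(-4,-2) = (-2.0000,-1.0000)
o1: d²=34 ≤ ρ²=34; F_rep = 34·(-3,5)/34² = (-0.0882,0.1471)
o2: d²=53 > ρ²=34 → inactive
F = F_att + ΣF_rep = (-2.0882,-0.8529)
p' = p + 1/5·F = (-5.4176,0.8294)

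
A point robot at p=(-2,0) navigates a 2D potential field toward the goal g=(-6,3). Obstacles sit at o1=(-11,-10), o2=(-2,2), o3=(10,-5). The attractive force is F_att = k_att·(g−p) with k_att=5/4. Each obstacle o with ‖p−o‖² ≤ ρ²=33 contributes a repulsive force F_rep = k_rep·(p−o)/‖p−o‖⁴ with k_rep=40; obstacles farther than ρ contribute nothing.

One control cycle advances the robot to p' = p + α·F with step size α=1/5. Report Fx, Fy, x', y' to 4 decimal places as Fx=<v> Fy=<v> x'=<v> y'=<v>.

Fx=-5.0000 Fy=-1.2500 x'=-3.0000 y'=-0.2500

F_att = 5/4·(g−p) = 5/4·(-4,3) = (-5.0000,3.7500)
o1: d²=181 > ρ²=33 → inactive
o2: d²=4 ≤ ρ²=33; F_rep = 40·(0,-2)/4² = (0.0000,-5.0000)
o3: d²=169 > ρ²=33 → inactive
F = F_att + ΣF_rep = (-5.0000,-1.2500)
p' = p + 1/5·F = (-3.0000,-0.2500)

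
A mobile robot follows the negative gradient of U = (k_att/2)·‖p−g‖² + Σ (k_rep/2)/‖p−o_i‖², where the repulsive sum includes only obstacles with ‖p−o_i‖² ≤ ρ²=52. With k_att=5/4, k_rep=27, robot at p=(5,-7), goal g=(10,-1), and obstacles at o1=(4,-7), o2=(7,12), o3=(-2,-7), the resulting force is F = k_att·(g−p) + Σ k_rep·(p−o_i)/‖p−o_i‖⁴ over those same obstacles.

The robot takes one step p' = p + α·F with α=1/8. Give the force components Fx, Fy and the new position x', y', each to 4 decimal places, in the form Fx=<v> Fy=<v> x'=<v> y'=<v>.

F_att = 5/4·(g−p) = 5/4·(5,6) = (6.2500,7.5000)
o1: d²=1 ≤ ρ²=52; F_rep = 27·(1,0)/1² = (27.0000,0.0000)
o2: d²=365 > ρ²=52 → inactive
o3: d²=49 ≤ ρ²=52; F_rep = 27·(7,0)/49² = (0.0787,0.0000)
F = F_att + ΣF_rep = (33.3287,7.5000)
p' = p + 1/8·F = (9.1661,-6.0625)

Fx=33.3287 Fy=7.5000 x'=9.1661 y'=-6.0625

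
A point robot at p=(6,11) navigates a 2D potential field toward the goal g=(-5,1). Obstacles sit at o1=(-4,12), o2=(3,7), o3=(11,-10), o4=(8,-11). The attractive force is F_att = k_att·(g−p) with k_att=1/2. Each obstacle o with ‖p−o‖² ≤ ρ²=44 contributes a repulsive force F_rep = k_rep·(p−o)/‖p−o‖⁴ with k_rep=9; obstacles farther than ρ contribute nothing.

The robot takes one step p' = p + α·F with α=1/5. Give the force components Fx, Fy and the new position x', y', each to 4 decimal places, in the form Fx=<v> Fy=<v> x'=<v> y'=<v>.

Fx=-5.4568 Fy=-4.9424 x'=4.9086 y'=10.0115

F_att = 1/2·(g−p) = 1/2·(-11,-10) = (-5.5000,-5.0000)
o1: d²=101 > ρ²=44 → inactive
o2: d²=25 ≤ ρ²=44; F_rep = 9·(3,4)/25² = (0.0432,0.0576)
o3: d²=466 > ρ²=44 → inactive
o4: d²=488 > ρ²=44 → inactive
F = F_att + ΣF_rep = (-5.4568,-4.9424)
p' = p + 1/5·F = (4.9086,10.0115)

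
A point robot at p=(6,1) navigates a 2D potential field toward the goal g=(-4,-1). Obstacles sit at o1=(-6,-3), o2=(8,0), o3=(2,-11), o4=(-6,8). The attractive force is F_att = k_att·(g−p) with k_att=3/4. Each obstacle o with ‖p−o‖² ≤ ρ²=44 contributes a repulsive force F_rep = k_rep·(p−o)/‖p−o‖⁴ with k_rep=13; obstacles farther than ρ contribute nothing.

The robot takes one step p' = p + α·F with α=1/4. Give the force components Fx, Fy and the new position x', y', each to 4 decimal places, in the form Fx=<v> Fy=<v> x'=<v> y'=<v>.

Fx=-8.5400 Fy=-0.9800 x'=3.8650 y'=0.7550

F_att = 3/4·(g−p) = 3/4·(-10,-2) = (-7.5000,-1.5000)
o1: d²=160 > ρ²=44 → inactive
o2: d²=5 ≤ ρ²=44; F_rep = 13·(-2,1)/5² = (-1.0400,0.5200)
o3: d²=160 > ρ²=44 → inactive
o4: d²=193 > ρ²=44 → inactive
F = F_att + ΣF_rep = (-8.5400,-0.9800)
p' = p + 1/4·F = (3.8650,0.7550)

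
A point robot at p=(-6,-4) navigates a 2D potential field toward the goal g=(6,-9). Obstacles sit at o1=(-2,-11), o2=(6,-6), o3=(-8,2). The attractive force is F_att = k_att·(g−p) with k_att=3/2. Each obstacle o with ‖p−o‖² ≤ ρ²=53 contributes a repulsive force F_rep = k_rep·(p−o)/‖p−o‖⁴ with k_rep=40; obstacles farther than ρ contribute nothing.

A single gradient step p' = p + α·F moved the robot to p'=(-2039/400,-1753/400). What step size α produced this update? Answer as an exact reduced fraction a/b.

α = 1/20

F_att = 3/2·(g−p) = 3/2·(12,-5) = (18.0000,-7.5000)
o1: d²=65 > ρ²=53 → inactive
o2: d²=148 > ρ²=53 → inactive
o3: d²=40 ≤ ρ²=53; F_rep = 40·(2,-6)/40² = (0.0500,-0.1500)
F = F_att + ΣF_rep = (18.0500,-7.6500)
Δp = p'−p = (0.9025,-0.3825); α = Δx/Fx = (361/400) / (361/20) = 1/20
check: Δy/Fy = (-153/400) / (-153/20) = 1/20 ✓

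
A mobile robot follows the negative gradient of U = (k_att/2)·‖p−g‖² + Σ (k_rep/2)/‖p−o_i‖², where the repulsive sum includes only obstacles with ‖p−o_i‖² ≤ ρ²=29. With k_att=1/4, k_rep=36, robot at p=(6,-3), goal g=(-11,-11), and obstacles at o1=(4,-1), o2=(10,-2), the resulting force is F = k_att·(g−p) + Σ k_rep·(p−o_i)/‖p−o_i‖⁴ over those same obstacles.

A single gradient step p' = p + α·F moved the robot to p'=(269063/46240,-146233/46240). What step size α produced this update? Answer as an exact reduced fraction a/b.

F_att = 1/4·(g−p) = 1/4·(-17,-8) = (-4.2500,-2.0000)
o1: d²=8 ≤ ρ²=29; F_rep = 36·(2,-2)/8² = (1.1250,-1.1250)
o2: d²=17 ≤ ρ²=29; F_rep = 36·(-4,-1)/17² = (-0.4983,-0.1246)
F = F_att + ΣF_rep = (-3.6233,-3.2496)
Δp = p'−p = (-0.1812,-0.1625); α = Δx/Fx = (-8377/46240) / (-8377/2312) = 1/20
check: Δy/Fy = (-7513/46240) / (-7513/2312) = 1/20 ✓

α = 1/20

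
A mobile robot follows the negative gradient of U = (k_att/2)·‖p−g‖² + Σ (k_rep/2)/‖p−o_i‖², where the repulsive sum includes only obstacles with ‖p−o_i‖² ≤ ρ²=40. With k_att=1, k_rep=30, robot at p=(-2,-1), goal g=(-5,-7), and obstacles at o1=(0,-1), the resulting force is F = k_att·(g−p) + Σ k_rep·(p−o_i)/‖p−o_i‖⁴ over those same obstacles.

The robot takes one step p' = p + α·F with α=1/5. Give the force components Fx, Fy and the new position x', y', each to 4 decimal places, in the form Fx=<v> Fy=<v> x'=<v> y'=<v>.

Fx=-6.7500 Fy=-6.0000 x'=-3.3500 y'=-2.2000

F_att = 1·(g−p) = 1·(-3,-6) = (-3.0000,-6.0000)
o1: d²=4 ≤ ρ²=40; F_rep = 30·(-2,0)/4² = (-3.7500,0.0000)
F = F_att + ΣF_rep = (-6.7500,-6.0000)
p' = p + 1/5·F = (-3.3500,-2.2000)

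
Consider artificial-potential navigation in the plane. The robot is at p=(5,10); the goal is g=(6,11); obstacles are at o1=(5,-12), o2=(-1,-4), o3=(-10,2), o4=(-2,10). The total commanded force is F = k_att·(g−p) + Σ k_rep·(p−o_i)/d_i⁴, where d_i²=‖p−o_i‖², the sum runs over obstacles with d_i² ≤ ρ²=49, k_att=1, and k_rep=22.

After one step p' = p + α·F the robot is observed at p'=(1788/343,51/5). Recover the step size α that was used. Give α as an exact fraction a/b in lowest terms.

F_att = 1·(g−p) = 1·(1,1) = (1.0000,1.0000)
o1: d²=484 > ρ²=49 → inactive
o2: d²=232 > ρ²=49 → inactive
o3: d²=289 > ρ²=49 → inactive
o4: d²=49 ≤ ρ²=49; F_rep = 22·(7,0)/49² = (0.0641,0.0000)
F = F_att + ΣF_rep = (1.0641,1.0000)
Δp = p'−p = (0.2128,0.2000); α = Δx/Fx = (73/343) / (365/343) = 1/5
check: Δy/Fy = (1/5) / (1) = 1/5 ✓

α = 1/5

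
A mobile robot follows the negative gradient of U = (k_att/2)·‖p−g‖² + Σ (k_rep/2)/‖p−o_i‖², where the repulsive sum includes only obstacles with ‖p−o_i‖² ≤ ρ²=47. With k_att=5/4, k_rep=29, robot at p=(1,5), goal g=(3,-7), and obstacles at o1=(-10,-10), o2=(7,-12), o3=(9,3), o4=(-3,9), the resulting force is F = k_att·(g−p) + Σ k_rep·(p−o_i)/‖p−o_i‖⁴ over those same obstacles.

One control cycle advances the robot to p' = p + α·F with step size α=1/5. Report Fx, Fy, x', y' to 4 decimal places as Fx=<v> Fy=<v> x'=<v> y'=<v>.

F_att = 5/4·(g−p) = 5/4·(2,-12) = (2.5000,-15.0000)
o1: d²=346 > ρ²=47 → inactive
o2: d²=325 > ρ²=47 → inactive
o3: d²=68 > ρ²=47 → inactive
o4: d²=32 ≤ ρ²=47; F_rep = 29·(4,-4)/32² = (0.1133,-0.1133)
F = F_att + ΣF_rep = (2.6133,-15.1133)
p' = p + 1/5·F = (1.5227,1.9773)

Fx=2.6133 Fy=-15.1133 x'=1.5227 y'=1.9773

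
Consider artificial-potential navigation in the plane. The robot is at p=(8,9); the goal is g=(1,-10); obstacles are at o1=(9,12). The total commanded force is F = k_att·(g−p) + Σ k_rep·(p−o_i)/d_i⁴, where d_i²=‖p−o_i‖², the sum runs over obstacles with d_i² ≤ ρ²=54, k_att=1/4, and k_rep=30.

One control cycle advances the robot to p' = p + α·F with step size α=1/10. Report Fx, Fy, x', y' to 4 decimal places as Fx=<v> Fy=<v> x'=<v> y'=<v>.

F_att = 1/4·(g−p) = 1/4·(-7,-19) = (-1.7500,-4.7500)
o1: d²=10 ≤ ρ²=54; F_rep = 30·(-1,-3)/10² = (-0.3000,-0.9000)
F = F_att + ΣF_rep = (-2.0500,-5.6500)
p' = p + 1/10·F = (7.7950,8.4350)

Fx=-2.0500 Fy=-5.6500 x'=7.7950 y'=8.4350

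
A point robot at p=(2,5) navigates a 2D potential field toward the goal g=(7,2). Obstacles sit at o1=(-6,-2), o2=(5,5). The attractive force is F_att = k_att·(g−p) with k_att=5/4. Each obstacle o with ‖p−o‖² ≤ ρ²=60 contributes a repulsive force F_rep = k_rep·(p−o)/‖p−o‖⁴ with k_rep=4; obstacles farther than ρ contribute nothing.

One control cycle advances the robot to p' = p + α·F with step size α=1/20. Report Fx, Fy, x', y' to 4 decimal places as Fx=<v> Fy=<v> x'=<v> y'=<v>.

F_att = 5/4·(g−p) = 5/4·(5,-3) = (6.2500,-3.7500)
o1: d²=113 > ρ²=60 → inactive
o2: d²=9 ≤ ρ²=60; F_rep = 4·(-3,0)/9² = (-0.1481,0.0000)
F = F_att + ΣF_rep = (6.1019,-3.7500)
p' = p + 1/20·F = (2.3051,4.8125)

Fx=6.1019 Fy=-3.7500 x'=2.3051 y'=4.8125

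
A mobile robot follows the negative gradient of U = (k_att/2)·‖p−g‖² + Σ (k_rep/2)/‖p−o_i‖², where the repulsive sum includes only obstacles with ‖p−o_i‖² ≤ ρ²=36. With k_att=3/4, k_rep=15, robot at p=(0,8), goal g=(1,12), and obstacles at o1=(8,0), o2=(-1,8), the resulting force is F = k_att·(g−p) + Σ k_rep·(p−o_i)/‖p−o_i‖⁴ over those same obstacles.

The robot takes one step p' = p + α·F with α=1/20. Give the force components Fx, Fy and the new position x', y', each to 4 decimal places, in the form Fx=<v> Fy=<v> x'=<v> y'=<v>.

Fx=15.7500 Fy=3.0000 x'=0.7875 y'=8.1500

F_att = 3/4·(g−p) = 3/4·(1,4) = (0.7500,3.0000)
o1: d²=128 > ρ²=36 → inactive
o2: d²=1 ≤ ρ²=36; F_rep = 15·(1,0)/1² = (15.0000,0.0000)
F = F_att + ΣF_rep = (15.7500,3.0000)
p' = p + 1/20·F = (0.7875,8.1500)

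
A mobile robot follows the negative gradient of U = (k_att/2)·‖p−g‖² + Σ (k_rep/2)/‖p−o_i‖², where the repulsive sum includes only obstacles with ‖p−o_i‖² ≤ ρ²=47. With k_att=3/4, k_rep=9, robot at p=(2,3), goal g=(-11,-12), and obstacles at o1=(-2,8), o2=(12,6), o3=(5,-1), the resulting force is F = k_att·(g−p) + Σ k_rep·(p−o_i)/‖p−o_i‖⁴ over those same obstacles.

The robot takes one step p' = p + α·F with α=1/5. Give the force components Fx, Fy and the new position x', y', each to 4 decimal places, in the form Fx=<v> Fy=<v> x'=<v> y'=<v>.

F_att = 3/4·(g−p) = 3/4·(-13,-15) = (-9.7500,-11.2500)
o1: d²=41 ≤ ρ²=47; F_rep = 9·(4,-5)/41² = (0.0214,-0.0268)
o2: d²=109 > ρ²=47 → inactive
o3: d²=25 ≤ ρ²=47; F_rep = 9·(-3,4)/25² = (-0.0432,0.0576)
F = F_att + ΣF_rep = (-9.7718,-11.2192)
p' = p + 1/5·F = (0.0456,0.7562)

Fx=-9.7718 Fy=-11.2192 x'=0.0456 y'=0.7562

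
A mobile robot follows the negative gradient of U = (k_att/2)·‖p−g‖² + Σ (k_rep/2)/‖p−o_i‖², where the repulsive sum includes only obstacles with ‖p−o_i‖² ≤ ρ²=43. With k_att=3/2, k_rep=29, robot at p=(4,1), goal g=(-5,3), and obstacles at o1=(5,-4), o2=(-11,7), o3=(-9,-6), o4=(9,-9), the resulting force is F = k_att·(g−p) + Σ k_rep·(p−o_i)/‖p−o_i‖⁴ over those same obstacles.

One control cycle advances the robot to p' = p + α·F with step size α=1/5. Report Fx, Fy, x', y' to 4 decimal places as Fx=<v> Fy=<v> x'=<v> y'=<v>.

Fx=-13.5429 Fy=3.2145 x'=1.2914 y'=1.6429

F_att = 3/2·(g−p) = 3/2·(-9,2) = (-13.5000,3.0000)
o1: d²=26 ≤ ρ²=43; F_rep = 29·(-1,5)/26² = (-0.0429,0.2145)
o2: d²=261 > ρ²=43 → inactive
o3: d²=218 > ρ²=43 → inactive
o4: d²=125 > ρ²=43 → inactive
F = F_att + ΣF_rep = (-13.5429,3.2145)
p' = p + 1/5·F = (1.2914,1.6429)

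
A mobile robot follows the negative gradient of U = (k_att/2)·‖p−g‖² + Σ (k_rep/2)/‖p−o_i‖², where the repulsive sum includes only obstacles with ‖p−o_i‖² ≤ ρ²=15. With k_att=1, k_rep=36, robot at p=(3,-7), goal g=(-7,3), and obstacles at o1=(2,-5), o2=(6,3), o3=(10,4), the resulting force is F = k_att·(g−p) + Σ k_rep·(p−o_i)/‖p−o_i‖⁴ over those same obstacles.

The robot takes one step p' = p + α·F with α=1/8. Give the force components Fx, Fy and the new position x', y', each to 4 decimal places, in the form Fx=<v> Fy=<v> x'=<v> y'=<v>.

Fx=-8.5600 Fy=7.1200 x'=1.9300 y'=-6.1100

F_att = 1·(g−p) = 1·(-10,10) = (-10.0000,10.0000)
o1: d²=5 ≤ ρ²=15; F_rep = 36·(1,-2)/5² = (1.4400,-2.8800)
o2: d²=109 > ρ²=15 → inactive
o3: d²=170 > ρ²=15 → inactive
F = F_att + ΣF_rep = (-8.5600,7.1200)
p' = p + 1/8·F = (1.9300,-6.1100)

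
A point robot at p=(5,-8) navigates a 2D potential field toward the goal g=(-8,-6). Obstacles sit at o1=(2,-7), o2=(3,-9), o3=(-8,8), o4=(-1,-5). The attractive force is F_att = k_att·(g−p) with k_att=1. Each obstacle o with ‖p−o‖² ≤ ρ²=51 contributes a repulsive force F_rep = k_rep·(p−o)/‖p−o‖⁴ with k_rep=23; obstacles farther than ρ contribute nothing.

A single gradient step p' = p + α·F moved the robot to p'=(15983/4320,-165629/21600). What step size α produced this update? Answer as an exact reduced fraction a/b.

α = 1/8

F_att = 1·(g−p) = 1·(-13,2) = (-13.0000,2.0000)
o1: d²=10 ≤ ρ²=51; F_rep = 23·(3,-1)/10² = (0.6900,-0.2300)
o2: d²=5 ≤ ρ²=51; F_rep = 23·(2,1)/5² = (1.8400,0.9200)
o3: d²=425 > ρ²=51 → inactive
o4: d²=45 ≤ ρ²=51; F_rep = 23·(6,-3)/45² = (0.0681,-0.0341)
F = F_att + ΣF_rep = (-10.4019,2.6559)
Δp = p'−p = (-1.3002,0.3320); α = Δx/Fx = (-5617/4320) / (-5617/540) = 1/8
check: Δy/Fy = (7171/21600) / (7171/2700) = 1/8 ✓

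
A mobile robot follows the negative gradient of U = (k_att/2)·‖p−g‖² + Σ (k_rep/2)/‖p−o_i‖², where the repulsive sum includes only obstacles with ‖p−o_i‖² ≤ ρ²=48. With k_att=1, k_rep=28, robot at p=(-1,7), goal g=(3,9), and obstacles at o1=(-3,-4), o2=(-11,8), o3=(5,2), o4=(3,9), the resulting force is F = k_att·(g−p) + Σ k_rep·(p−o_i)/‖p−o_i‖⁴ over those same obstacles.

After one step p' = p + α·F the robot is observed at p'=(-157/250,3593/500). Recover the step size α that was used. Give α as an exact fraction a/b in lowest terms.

F_att = 1·(g−p) = 1·(4,2) = (4.0000,2.0000)
o1: d²=125 > ρ²=48 → inactive
o2: d²=101 > ρ²=48 → inactive
o3: d²=61 > ρ²=48 → inactive
o4: d²=20 ≤ ρ²=48; F_rep = 28·(-4,-2)/20² = (-0.2800,-0.1400)
F = F_att + ΣF_rep = (3.7200,1.8600)
Δp = p'−p = (0.3720,0.1860); α = Δx/Fx = (93/250) / (93/25) = 1/10
check: Δy/Fy = (93/500) / (93/50) = 1/10 ✓

α = 1/10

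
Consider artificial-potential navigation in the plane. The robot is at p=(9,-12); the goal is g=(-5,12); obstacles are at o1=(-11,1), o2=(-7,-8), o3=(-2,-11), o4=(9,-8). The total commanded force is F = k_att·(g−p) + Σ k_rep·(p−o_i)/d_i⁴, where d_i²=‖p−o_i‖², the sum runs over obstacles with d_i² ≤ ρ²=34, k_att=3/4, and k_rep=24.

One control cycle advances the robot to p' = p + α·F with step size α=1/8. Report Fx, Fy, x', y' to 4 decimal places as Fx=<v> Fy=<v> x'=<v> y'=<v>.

F_att = 3/4·(g−p) = 3/4·(-14,24) = (-10.5000,18.0000)
o1: d²=569 > ρ²=34 → inactive
o2: d²=272 > ρ²=34 → inactive
o3: d²=122 > ρ²=34 → inactive
o4: d²=16 ≤ ρ²=34; F_rep = 24·(0,-4)/16² = (0.0000,-0.3750)
F = F_att + ΣF_rep = (-10.5000,17.6250)
p' = p + 1/8·F = (7.6875,-9.7969)

Fx=-10.5000 Fy=17.6250 x'=7.6875 y'=-9.7969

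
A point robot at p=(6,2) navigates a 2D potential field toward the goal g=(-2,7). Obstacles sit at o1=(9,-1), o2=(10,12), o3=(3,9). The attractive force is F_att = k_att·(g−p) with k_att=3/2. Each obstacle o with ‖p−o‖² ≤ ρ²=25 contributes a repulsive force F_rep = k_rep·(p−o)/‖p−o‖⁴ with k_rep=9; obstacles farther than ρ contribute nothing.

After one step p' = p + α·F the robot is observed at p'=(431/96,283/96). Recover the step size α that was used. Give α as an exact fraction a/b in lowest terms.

α = 1/8

F_att = 3/2·(g−p) = 3/2·(-8,5) = (-12.0000,7.5000)
o1: d²=18 ≤ ρ²=25; F_rep = 9·(-3,3)/18² = (-0.0833,0.0833)
o2: d²=116 > ρ²=25 → inactive
o3: d²=58 > ρ²=25 → inactive
F = F_att + ΣF_rep = (-12.0833,7.5833)
Δp = p'−p = (-1.5104,0.9479); α = Δx/Fx = (-145/96) / (-145/12) = 1/8
check: Δy/Fy = (91/96) / (91/12) = 1/8 ✓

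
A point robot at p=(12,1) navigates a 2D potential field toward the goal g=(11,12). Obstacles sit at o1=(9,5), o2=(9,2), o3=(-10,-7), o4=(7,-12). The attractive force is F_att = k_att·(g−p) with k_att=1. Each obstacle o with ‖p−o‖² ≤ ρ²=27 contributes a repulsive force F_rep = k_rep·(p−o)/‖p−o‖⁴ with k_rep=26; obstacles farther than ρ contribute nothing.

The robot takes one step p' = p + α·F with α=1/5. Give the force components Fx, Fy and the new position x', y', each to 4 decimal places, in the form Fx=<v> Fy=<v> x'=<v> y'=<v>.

Fx=-0.0952 Fy=10.5736 x'=11.9810 y'=3.1147

F_att = 1·(g−p) = 1·(-1,11) = (-1.0000,11.0000)
o1: d²=25 ≤ ρ²=27; F_rep = 26·(3,-4)/25² = (0.1248,-0.1664)
o2: d²=10 ≤ ρ²=27; F_rep = 26·(3,-1)/10² = (0.7800,-0.2600)
o3: d²=548 > ρ²=27 → inactive
o4: d²=194 > ρ²=27 → inactive
F = F_att + ΣF_rep = (-0.0952,10.5736)
p' = p + 1/5·F = (11.9810,3.1147)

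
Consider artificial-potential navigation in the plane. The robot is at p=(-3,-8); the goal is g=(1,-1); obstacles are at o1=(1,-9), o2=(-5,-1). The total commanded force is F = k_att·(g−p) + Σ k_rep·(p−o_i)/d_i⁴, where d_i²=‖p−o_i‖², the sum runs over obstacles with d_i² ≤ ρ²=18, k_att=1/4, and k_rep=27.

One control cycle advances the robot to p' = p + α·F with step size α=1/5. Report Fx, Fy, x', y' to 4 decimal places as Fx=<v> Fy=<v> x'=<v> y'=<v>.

Fx=0.6263 Fy=1.8434 x'=-2.8747 y'=-7.6313

F_att = 1/4·(g−p) = 1/4·(4,7) = (1.0000,1.7500)
o1: d²=17 ≤ ρ²=18; F_rep = 27·(-4,1)/17² = (-0.3737,0.0934)
o2: d²=53 > ρ²=18 → inactive
F = F_att + ΣF_rep = (0.6263,1.8434)
p' = p + 1/5·F = (-2.8747,-7.6313)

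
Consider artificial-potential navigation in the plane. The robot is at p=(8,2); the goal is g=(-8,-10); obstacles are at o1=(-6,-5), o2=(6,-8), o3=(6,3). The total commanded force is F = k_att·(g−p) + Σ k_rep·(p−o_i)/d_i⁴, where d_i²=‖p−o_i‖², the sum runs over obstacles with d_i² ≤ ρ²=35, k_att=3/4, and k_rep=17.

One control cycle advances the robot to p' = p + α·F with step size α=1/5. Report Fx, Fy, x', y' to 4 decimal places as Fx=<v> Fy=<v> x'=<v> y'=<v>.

F_att = 3/4·(g−p) = 3/4·(-16,-12) = (-12.0000,-9.0000)
o1: d²=245 > ρ²=35 → inactive
o2: d²=104 > ρ²=35 → inactive
o3: d²=5 ≤ ρ²=35; F_rep = 17·(2,-1)/5² = (1.3600,-0.6800)
F = F_att + ΣF_rep = (-10.6400,-9.6800)
p' = p + 1/5·F = (5.8720,0.0640)

Fx=-10.6400 Fy=-9.6800 x'=5.8720 y'=0.0640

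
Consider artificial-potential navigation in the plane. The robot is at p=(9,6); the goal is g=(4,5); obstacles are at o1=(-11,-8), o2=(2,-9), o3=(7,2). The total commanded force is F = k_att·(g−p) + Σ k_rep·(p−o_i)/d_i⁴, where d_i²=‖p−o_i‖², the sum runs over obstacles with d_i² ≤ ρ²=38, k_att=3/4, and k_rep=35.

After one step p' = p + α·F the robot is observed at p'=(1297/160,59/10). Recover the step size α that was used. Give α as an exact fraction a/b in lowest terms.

α = 1/4

F_att = 3/4·(g−p) = 3/4·(-5,-1) = (-3.7500,-0.7500)
o1: d²=596 > ρ²=38 → inactive
o2: d²=274 > ρ²=38 → inactive
o3: d²=20 ≤ ρ²=38; F_rep = 35·(2,4)/20² = (0.1750,0.3500)
F = F_att + ΣF_rep = (-3.5750,-0.4000)
Δp = p'−p = (-0.8938,-0.1000); α = Δx/Fx = (-143/160) / (-143/40) = 1/4
check: Δy/Fy = (-1/10) / (-2/5) = 1/4 ✓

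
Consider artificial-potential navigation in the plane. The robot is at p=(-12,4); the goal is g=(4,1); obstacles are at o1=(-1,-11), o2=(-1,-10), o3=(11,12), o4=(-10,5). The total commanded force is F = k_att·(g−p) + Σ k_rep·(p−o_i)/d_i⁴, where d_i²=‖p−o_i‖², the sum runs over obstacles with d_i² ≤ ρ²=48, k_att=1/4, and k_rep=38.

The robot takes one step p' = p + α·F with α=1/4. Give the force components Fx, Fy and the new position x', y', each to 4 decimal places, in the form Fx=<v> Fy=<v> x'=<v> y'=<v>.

Fx=0.9600 Fy=-2.2700 x'=-11.7600 y'=3.4325

F_att = 1/4·(g−p) = 1/4·(16,-3) = (4.0000,-0.7500)
o1: d²=346 > ρ²=48 → inactive
o2: d²=317 > ρ²=48 → inactive
o3: d²=593 > ρ²=48 → inactive
o4: d²=5 ≤ ρ²=48; F_rep = 38·(-2,-1)/5² = (-3.0400,-1.5200)
F = F_att + ΣF_rep = (0.9600,-2.2700)
p' = p + 1/4·F = (-11.7600,3.4325)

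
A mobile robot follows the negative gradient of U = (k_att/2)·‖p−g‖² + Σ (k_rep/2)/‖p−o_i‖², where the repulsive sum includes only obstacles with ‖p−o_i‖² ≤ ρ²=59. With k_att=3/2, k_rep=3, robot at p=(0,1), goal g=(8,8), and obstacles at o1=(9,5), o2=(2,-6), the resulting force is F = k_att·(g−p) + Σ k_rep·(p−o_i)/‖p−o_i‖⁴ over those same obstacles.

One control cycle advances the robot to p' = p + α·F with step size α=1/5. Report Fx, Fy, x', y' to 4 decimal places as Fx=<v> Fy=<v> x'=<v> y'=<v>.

F_att = 3/2·(g−p) = 3/2·(8,7) = (12.0000,10.5000)
o1: d²=97 > ρ²=59 → inactive
o2: d²=53 ≤ ρ²=59; F_rep = 3·(-2,7)/53² = (-0.0021,0.0075)
F = F_att + ΣF_rep = (11.9979,10.5075)
p' = p + 1/5·F = (2.3996,3.1015)

Fx=11.9979 Fy=10.5075 x'=2.3996 y'=3.1015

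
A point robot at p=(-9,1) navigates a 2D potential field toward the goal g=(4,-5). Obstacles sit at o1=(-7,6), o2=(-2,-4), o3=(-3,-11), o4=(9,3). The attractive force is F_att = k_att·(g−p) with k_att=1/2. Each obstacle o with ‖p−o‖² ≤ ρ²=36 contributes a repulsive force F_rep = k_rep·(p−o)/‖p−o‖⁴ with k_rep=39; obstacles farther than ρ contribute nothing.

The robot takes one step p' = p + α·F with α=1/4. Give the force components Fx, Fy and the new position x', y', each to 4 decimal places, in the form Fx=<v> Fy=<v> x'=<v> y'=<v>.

Fx=6.4073 Fy=-3.2319 x'=-7.3982 y'=0.1920

F_att = 1/2·(g−p) = 1/2·(13,-6) = (6.5000,-3.0000)
o1: d²=29 ≤ ρ²=36; F_rep = 39·(-2,-5)/29² = (-0.0927,-0.2319)
o2: d²=74 > ρ²=36 → inactive
o3: d²=180 > ρ²=36 → inactive
o4: d²=328 > ρ²=36 → inactive
F = F_att + ΣF_rep = (6.4073,-3.2319)
p' = p + 1/4·F = (-7.3982,0.1920)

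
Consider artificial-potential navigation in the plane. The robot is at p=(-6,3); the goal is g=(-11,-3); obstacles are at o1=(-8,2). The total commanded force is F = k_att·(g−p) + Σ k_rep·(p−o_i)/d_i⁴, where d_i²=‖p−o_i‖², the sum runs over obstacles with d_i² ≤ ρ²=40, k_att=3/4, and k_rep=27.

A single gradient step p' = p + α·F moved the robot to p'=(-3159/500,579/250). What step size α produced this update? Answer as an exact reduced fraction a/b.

α = 1/5

F_att = 3/4·(g−p) = 3/4·(-5,-6) = (-3.7500,-4.5000)
o1: d²=5 ≤ ρ²=40; F_rep = 27·(2,1)/5² = (2.1600,1.0800)
F = F_att + ΣF_rep = (-1.5900,-3.4200)
Δp = p'−p = (-0.3180,-0.6840); α = Δx/Fx = (-159/500) / (-159/100) = 1/5
check: Δy/Fy = (-171/250) / (-171/50) = 1/5 ✓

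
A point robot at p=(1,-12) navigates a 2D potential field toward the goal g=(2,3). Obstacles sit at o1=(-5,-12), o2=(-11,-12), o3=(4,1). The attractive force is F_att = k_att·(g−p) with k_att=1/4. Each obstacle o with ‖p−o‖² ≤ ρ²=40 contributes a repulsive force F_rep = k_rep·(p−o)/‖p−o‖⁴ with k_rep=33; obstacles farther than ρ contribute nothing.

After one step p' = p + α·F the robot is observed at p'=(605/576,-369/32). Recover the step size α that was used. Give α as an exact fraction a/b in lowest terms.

α = 1/8

F_att = 1/4·(g−p) = 1/4·(1,15) = (0.2500,3.7500)
o1: d²=36 ≤ ρ²=40; F_rep = 33·(6,0)/36² = (0.1528,0.0000)
o2: d²=144 > ρ²=40 → inactive
o3: d²=178 > ρ²=40 → inactive
F = F_att + ΣF_rep = (0.4028,3.7500)
Δp = p'−p = (0.0503,0.4688); α = Δx/Fx = (29/576) / (29/72) = 1/8
check: Δy/Fy = (15/32) / (15/4) = 1/8 ✓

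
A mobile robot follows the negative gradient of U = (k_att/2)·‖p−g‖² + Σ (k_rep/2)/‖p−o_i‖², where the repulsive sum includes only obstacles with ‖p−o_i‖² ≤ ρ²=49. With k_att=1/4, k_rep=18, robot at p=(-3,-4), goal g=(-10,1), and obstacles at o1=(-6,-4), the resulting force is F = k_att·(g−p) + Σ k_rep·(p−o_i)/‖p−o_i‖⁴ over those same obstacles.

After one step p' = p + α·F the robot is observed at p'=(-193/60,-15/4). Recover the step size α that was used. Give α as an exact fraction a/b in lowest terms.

α = 1/5

F_att = 1/4·(g−p) = 1/4·(-7,5) = (-1.7500,1.2500)
o1: d²=9 ≤ ρ²=49; F_rep = 18·(3,0)/9² = (0.6667,0.0000)
F = F_att + ΣF_rep = (-1.0833,1.2500)
Δp = p'−p = (-0.2167,0.2500); α = Δx/Fx = (-13/60) / (-13/12) = 1/5
check: Δy/Fy = (1/4) / (5/4) = 1/5 ✓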